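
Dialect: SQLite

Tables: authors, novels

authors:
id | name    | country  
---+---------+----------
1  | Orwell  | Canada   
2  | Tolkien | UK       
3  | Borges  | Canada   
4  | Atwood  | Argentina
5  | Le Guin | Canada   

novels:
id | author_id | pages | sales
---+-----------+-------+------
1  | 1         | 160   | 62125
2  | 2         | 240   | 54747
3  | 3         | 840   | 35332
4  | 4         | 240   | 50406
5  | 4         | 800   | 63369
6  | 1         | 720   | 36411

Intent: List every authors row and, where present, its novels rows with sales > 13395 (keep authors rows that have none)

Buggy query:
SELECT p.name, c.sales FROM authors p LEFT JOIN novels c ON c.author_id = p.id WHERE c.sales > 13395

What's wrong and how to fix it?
Bug: Filtering c.sales in WHERE discards the NULL rows produced by LEFT JOIN, turning it into an inner join

Fix: Put 'c.sales > 13395' in the JOIN's ON clause instead of WHERE

Corrected query:
SELECT p.name, c.sales FROM authors p LEFT JOIN novels c ON c.author_id = p.id AND c.sales > 13395

Result:
name    | sales
--------+------
Orwell  | 36411
Orwell  | 62125
Tolkien | 54747
Borges  | 35332
Atwood  | 50406
Atwood  | 63369
Le Guin | NULL 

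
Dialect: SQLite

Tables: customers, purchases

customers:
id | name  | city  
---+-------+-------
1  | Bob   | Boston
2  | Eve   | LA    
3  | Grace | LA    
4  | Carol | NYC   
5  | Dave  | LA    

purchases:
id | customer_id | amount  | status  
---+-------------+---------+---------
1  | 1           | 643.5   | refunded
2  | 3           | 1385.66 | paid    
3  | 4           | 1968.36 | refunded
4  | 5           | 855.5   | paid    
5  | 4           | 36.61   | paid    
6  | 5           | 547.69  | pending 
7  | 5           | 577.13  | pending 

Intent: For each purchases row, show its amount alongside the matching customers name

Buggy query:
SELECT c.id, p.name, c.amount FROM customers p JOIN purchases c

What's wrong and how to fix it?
Bug: Missing join condition: each purchases row is matched to all customers rows instead of just its own

Fix: Specify the join condition linking the foreign key to the parent id

Corrected query:
SELECT c.id, p.name, c.amount FROM customers p JOIN purchases c ON c.customer_id = p.id

Result:
id | name  | amount 
---+-------+--------
1  | Bob   | 643.5  
2  | Grace | 1385.66
3  | Carol | 1968.36
4  | Dave  | 855.5  
5  | Carol | 36.61  
6  | Dave  | 547.69 
7  | Dave  | 577.13 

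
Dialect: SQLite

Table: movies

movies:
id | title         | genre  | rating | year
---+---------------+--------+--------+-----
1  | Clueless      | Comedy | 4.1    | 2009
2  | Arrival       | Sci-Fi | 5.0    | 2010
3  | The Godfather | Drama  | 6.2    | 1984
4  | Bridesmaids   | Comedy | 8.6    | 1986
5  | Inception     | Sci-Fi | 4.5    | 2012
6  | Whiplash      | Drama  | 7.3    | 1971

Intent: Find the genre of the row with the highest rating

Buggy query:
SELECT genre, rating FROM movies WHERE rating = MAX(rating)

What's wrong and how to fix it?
Bug: MAX(rating) is an aggregate and cannot be used directly in WHERE

Fix: Wrap MAX in a scalar subquery so WHERE compares against a single value

Corrected query:
SELECT genre, rating FROM movies WHERE rating = (SELECT MAX(rating) FROM movies)

Result:
genre  | rating
-------+-------
Comedy | 8.6   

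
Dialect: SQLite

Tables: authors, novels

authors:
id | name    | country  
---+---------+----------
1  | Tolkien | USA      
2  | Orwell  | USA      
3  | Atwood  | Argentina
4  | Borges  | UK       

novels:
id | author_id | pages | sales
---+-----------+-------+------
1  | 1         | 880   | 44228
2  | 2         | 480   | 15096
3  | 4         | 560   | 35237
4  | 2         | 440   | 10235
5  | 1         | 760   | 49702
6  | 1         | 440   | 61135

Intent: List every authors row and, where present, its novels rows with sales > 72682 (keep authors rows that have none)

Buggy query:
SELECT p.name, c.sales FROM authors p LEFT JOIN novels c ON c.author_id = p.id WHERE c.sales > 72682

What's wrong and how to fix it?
Bug: Filtering c.sales in WHERE discards the NULL rows produced by LEFT JOIN, turning it into an inner join

Fix: Move the right-table condition into the ON clause so unmatched parents are kept

Corrected query:
SELECT p.name, c.sales FROM authors p LEFT JOIN novels c ON c.author_id = p.id AND c.sales > 72682

Result:
name    | sales
--------+------
Tolkien | NULL 
Orwell  | NULL 
Atwood  | NULL 
Borges  | NULL 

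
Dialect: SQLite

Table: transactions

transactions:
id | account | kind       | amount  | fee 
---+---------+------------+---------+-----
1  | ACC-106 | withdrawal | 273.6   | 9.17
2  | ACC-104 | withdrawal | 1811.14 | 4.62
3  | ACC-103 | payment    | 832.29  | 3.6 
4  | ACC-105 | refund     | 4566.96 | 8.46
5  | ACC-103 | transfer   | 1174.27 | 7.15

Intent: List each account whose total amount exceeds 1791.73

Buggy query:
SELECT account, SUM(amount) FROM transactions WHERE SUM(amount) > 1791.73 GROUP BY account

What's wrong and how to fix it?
Bug: WHERE runs before GROUP BY, so aggregates aren't available there

Fix: Move the aggregate condition to a HAVING clause

Corrected query:
SELECT account, SUM(amount) FROM transactions GROUP BY account HAVING SUM(amount) > 1791.73

Result:
account | SUM(amount)
--------+------------
ACC-103 | 2006.56    
ACC-104 | 1811.14    
ACC-105 | 4566.96    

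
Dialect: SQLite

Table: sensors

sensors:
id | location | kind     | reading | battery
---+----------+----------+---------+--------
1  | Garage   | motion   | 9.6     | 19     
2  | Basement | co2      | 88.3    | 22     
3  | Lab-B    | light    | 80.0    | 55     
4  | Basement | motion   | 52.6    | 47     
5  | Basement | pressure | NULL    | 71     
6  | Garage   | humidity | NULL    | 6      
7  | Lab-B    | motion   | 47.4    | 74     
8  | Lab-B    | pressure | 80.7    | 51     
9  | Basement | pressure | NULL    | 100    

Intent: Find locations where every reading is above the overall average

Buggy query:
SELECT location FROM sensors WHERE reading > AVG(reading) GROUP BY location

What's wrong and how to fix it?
Bug: AVG() is an aggregate; it can't sit directly in WHERE

Fix: Compute the overall average in a scalar subquery and compare each group's MIN against it in HAVING

Corrected query:
SELECT location FROM sensors GROUP BY location HAVING MIN(reading) > (SELECT AVG(reading) FROM sensors)

Result:
(no rows)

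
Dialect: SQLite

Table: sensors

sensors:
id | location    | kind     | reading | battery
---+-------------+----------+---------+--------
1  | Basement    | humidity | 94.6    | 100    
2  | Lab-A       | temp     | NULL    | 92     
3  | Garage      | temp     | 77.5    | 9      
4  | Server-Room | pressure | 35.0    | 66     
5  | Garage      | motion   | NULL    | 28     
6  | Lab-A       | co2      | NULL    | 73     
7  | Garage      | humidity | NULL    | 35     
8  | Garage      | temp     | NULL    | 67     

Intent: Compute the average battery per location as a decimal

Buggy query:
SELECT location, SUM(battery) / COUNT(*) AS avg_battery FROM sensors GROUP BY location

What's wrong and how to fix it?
Bug: SUM(battery) and COUNT(*) are both integers; the division truncates the fractional part

Fix: Multiply by 1.0 (or CAST to REAL) to force floating-point division

Corrected query:
SELECT location, SUM(battery) * 1.0 / COUNT(*) AS avg_battery FROM sensors GROUP BY location

Result:
location    | avg_battery
------------+------------
Basement    | 100        
Garage      | 34.75      
Lab-A       | 82.5       
Server-Room | 66         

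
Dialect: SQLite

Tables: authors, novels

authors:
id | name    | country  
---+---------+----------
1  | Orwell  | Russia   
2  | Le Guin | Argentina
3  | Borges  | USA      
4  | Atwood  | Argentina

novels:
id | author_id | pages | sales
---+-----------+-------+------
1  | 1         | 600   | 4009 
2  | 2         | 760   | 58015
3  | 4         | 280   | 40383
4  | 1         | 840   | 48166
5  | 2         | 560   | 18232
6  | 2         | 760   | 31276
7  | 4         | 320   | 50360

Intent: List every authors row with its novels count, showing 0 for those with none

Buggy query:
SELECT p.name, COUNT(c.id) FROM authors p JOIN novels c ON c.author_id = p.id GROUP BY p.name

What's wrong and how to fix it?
Bug: An inner join excludes parents with zero children

Fix: Use LEFT JOIN so parents without children still appear (COUNT(c.id) gives 0)

Corrected query:
SELECT p.name, COUNT(c.id) FROM authors p LEFT JOIN novels c ON c.author_id = p.id GROUP BY p.name

Result:
name    | COUNT(c.id)
--------+------------
Atwood  | 2          
Borges  | 0          
Le Guin | 3          
Orwell  | 2          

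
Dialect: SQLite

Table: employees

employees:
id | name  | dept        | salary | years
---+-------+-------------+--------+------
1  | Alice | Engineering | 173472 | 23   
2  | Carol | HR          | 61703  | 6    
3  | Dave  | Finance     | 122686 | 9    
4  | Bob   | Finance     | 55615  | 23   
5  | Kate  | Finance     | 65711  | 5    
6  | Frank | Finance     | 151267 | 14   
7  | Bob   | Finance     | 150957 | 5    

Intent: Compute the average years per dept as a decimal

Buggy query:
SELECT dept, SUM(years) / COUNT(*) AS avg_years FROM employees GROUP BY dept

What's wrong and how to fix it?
Bug: Both operands are integers, so '/' performs integer division and truncates

Fix: Cast one side to REAL so the division keeps the fractional part

Corrected query:
SELECT dept, SUM(years) * 1.0 / COUNT(*) AS avg_years FROM employees GROUP BY dept

Result:
dept        | avg_years
------------+----------
Engineering | 23       
Finance     | 11.2     
HR          | 6        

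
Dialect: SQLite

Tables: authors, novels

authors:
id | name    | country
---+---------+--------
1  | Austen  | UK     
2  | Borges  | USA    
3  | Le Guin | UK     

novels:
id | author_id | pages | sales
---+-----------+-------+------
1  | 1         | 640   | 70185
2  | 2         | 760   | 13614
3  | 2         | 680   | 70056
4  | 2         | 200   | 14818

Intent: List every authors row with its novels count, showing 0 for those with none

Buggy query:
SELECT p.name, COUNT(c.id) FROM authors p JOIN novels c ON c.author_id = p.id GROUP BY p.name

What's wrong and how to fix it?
Bug: INNER JOIN drops authors rows that have no matching novels rows

Fix: Switch to LEFT JOIN to retain unmatched parent rows

Corrected query:
SELECT p.name, COUNT(c.id) FROM authors p LEFT JOIN novels c ON c.author_id = p.id GROUP BY p.name

Result:
name    | COUNT(c.id)
--------+------------
Austen  | 1          
Borges  | 3          
Le Guin | 0          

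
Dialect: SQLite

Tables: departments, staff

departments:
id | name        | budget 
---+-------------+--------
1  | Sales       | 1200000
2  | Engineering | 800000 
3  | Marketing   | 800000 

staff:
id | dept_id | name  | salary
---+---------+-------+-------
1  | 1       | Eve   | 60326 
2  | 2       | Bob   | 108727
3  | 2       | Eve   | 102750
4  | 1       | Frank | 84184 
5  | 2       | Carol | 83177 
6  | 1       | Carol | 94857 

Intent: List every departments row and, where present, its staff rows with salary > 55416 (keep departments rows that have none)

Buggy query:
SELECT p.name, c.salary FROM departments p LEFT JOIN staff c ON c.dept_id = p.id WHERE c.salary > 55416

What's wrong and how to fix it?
Bug: A WHERE condition on the right-hand table after LEFT JOIN drops unmatched parents

Fix: Put 'c.salary > 55416' in the JOIN's ON clause instead of WHERE

Corrected query:
SELECT p.name, c.salary FROM departments p LEFT JOIN staff c ON c.dept_id = p.id AND c.salary > 55416

Result:
name        | salary
------------+-------
Sales       | 60326 
Sales       | 84184 
Sales       | 94857 
Engineering | 83177 
Engineering | 102750
Engineering | 108727
Marketing   | NULL  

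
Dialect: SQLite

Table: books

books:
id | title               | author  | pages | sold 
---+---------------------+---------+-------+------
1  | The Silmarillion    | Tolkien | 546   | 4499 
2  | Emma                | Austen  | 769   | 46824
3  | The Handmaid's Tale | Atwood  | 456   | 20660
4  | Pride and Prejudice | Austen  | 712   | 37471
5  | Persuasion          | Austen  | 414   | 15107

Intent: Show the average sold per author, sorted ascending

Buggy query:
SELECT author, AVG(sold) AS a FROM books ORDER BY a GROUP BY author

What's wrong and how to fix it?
Bug: GROUP BY must precede ORDER BY

Fix: Reorder: SELECT … FROM … GROUP BY … ORDER BY …

Corrected query:
SELECT author, AVG(sold) AS a FROM books GROUP BY author ORDER BY a

Result:
author  | a    
--------+------
Tolkien | 4499 
Atwood  | 20660
Austen  | 33134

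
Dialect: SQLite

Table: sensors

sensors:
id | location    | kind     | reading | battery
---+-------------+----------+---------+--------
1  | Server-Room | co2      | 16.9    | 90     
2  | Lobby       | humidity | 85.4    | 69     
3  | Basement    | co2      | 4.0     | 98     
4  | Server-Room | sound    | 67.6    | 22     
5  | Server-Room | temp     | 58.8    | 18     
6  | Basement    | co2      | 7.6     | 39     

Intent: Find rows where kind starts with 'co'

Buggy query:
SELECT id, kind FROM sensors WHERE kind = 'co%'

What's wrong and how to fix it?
Bug: '=' compares the literal string including the % character; pattern matching needs LIKE

Fix: Use LIKE for wildcard pattern matching

Corrected query:
SELECT id, kind FROM sensors WHERE kind LIKE 'co%'

Result:
id | kind
---+-----
1  | co2 
3  | co2 
6  | co2 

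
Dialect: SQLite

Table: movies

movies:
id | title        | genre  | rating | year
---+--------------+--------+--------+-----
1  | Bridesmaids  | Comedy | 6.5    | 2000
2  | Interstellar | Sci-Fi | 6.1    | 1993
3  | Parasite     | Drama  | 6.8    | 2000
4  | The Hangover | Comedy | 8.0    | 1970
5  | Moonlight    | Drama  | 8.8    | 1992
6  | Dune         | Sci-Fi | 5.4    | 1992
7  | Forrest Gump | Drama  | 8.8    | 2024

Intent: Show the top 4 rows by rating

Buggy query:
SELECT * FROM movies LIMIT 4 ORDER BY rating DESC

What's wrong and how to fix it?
Bug: ORDER BY cannot follow LIMIT; LIMIT is the final clause

Fix: Swap the clauses: ORDER BY first, then LIMIT

Corrected query:
SELECT * FROM movies ORDER BY rating DESC LIMIT 4

Result:
id | title        | genre  | rating | year
---+--------------+--------+--------+-----
5  | Moonlight    | Drama  | 8.8    | 1992
7  | Forrest Gump | Drama  | 8.8    | 2024
4  | The Hangover | Comedy | 8      | 1970
3  | Parasite     | Drama  | 6.8    | 2000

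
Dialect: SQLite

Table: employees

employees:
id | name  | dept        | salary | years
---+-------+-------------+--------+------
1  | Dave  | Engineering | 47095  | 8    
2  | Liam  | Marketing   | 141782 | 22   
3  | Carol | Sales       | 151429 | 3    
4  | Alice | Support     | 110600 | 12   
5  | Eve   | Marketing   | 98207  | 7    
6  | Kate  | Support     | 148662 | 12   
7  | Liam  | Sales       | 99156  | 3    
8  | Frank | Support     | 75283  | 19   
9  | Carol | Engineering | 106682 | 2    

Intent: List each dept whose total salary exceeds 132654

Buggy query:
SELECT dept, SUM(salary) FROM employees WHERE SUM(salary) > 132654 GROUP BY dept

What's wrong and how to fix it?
Bug: WHERE runs before GROUP BY, so aggregates aren't available there

Fix: Move the aggregate condition to a HAVING clause

Corrected query:
SELECT dept, SUM(salary) FROM employees GROUP BY dept HAVING SUM(salary) > 132654

Result:
dept        | SUM(salary)
------------+------------
Engineering | 153777     
Marketing   | 239989     
Sales       | 250585     
Support     | 334545     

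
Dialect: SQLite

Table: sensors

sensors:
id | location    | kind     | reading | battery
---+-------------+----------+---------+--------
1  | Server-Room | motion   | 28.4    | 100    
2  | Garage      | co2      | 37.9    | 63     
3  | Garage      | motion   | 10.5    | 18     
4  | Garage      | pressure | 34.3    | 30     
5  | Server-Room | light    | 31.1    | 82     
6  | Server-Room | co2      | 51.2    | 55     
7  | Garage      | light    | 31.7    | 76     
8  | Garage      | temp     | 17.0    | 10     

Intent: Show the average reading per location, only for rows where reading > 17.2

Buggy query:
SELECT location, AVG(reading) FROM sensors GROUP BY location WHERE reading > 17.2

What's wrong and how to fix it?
Bug: Row-level WHERE must come before GROUP BY in the clause order

Fix: Move the WHERE clause before GROUP BY

Corrected query:
SELECT location, AVG(reading) FROM sensors WHERE reading > 17.2 GROUP BY location

Result:
location    | AVG(reading)
------------+-------------
Garage      | 34.633333   
Server-Room | 36.9        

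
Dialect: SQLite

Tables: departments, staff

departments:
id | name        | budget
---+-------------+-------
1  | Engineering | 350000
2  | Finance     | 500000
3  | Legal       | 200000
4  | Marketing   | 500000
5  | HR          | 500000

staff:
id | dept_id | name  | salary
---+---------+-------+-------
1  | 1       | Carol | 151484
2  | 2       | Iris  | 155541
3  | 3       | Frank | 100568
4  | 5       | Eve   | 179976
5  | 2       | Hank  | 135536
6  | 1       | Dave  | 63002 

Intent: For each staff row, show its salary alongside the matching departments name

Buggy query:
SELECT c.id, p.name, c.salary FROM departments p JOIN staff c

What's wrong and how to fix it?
Bug: JOIN with no ON clause produces a cartesian product; every staff row pairs with every departments row

Fix: Specify the join condition linking the foreign key to the parent id

Corrected query:
SELECT c.id, p.name, c.salary FROM departments p JOIN staff c ON c.dept_id = p.id

Result:
id | name        | salary
---+-------------+-------
1  | Engineering | 151484
2  | Finance     | 155541
3  | Legal       | 100568
4  | HR          | 179976
5  | Finance     | 135536
6  | Engineering | 63002 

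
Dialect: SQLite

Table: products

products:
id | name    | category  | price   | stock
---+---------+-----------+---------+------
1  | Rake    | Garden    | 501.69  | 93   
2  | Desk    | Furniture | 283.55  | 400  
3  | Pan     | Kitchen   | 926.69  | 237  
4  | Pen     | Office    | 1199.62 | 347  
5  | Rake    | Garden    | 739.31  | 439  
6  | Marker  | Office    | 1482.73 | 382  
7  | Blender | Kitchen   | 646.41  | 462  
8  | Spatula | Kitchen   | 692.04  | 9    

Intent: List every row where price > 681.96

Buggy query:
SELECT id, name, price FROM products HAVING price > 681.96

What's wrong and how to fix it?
Bug: HAVING filters the output of aggregation, but this query has no GROUP BY and no aggregate functions, so SQLite rejects it (HAVING clause on a non-aggregate query); the condition here is per row

Fix: Replace HAVING with WHERE since the condition applies to individual rows

Corrected query:
SELECT id, name, price FROM products WHERE price > 681.96

Result:
id | name    | price  
---+---------+--------
3  | Pan     | 926.69 
4  | Pen     | 1199.62
5  | Rake    | 739.31 
6  | Marker  | 1482.73
8  | Spatula | 692.04 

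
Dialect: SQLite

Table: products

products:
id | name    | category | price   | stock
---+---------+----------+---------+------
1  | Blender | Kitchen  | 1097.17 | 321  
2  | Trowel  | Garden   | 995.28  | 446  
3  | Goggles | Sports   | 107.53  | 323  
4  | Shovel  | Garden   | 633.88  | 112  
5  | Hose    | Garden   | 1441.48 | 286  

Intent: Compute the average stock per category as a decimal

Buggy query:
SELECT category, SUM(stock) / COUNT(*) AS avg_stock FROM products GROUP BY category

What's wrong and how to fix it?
Bug: Both operands are integers, so '/' performs integer division and truncates

Fix: Cast one side to REAL so the division keeps the fractional part

Corrected query:
SELECT category, SUM(stock) * 1.0 / COUNT(*) AS avg_stock FROM products GROUP BY category

Result:
category | avg_stock 
---------+-----------
Garden   | 281.333333
Kitchen  | 321       
Sports   | 323       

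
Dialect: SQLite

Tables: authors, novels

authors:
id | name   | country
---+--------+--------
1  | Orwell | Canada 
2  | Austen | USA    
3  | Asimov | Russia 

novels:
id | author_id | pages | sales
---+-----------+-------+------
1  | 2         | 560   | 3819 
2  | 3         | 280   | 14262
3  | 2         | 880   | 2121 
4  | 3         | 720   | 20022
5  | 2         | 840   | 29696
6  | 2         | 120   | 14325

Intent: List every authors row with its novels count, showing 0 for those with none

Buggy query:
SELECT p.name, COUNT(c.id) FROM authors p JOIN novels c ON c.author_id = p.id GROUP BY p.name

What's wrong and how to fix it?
Bug: An inner join excludes parents with zero children

Fix: Switch to LEFT JOIN to retain unmatched parent rows

Corrected query:
SELECT p.name, COUNT(c.id) FROM authors p LEFT JOIN novels c ON c.author_id = p.id GROUP BY p.name

Result:
name   | COUNT(c.id)
-------+------------
Asimov | 2          
Austen | 4          
Orwell | 0          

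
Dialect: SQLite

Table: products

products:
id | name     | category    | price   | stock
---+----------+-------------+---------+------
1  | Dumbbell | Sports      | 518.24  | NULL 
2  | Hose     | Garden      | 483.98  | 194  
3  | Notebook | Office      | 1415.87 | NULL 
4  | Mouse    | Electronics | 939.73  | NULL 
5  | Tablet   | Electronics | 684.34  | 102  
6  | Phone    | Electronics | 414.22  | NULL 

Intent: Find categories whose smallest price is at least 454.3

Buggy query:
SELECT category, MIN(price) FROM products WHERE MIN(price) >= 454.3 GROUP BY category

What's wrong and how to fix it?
Bug: Aggregates like MIN are computed per group after WHERE runs

Fix: Use HAVING for the per-group MIN condition

Corrected query:
SELECT category, MIN(price) FROM products GROUP BY category HAVING MIN(price) >= 454.3

Result:
category | MIN(price)
---------+-----------
Garden   | 483.98    
Office   | 1415.87   
Sports   | 518.24    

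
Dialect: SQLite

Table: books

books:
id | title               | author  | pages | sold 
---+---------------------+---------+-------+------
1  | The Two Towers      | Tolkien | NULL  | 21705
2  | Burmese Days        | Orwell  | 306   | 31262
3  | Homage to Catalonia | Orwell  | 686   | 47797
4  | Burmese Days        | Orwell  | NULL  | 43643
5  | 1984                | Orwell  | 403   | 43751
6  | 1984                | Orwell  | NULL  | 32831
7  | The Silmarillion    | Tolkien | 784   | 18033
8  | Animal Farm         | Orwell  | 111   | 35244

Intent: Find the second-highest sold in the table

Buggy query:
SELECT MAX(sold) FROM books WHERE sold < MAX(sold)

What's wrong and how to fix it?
Bug: The inner MAX is an aggregate inside WHERE, which is not allowed

Fix: Put the inner MAX in a scalar subquery

Corrected query:
SELECT MAX(sold) FROM books WHERE sold < (SELECT MAX(sold) FROM books)

Result:
MAX(sold)
---------
43751    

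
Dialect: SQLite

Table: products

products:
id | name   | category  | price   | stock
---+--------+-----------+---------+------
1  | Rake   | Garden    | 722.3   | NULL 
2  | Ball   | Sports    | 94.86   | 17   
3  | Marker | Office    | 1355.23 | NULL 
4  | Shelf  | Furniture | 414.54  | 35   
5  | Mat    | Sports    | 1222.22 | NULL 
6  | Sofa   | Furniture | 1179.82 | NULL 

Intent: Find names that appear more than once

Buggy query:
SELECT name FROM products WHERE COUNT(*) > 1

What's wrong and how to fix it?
Bug: WHERE can't reference COUNT(*); aggregates are computed after WHERE

Fix: GROUP BY name, then filter groups with HAVING COUNT(*) > 1

Corrected query:
SELECT name FROM products GROUP BY name HAVING COUNT(*) > 1

Result:
(no rows)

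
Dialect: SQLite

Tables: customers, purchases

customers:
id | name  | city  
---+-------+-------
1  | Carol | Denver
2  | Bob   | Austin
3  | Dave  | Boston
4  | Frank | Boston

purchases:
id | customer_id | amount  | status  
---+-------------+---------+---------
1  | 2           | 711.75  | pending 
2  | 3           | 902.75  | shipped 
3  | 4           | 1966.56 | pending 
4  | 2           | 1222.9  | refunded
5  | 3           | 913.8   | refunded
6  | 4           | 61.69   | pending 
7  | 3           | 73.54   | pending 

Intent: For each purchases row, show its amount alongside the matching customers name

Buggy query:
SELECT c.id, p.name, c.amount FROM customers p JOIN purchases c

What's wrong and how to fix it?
Bug: Missing join condition: each purchases row is matched to all customers rows instead of just its own

Fix: Specify the join condition linking the foreign key to the parent id

Corrected query:
SELECT c.id, p.name, c.amount FROM customers p JOIN purchases c ON c.customer_id = p.id

Result:
id | name  | amount 
---+-------+--------
1  | Bob   | 711.75 
2  | Dave  | 902.75 
3  | Frank | 1966.56
4  | Bob   | 1222.9 
5  | Dave  | 913.8  
6  | Frank | 61.69  
7  | Dave  | 73.54  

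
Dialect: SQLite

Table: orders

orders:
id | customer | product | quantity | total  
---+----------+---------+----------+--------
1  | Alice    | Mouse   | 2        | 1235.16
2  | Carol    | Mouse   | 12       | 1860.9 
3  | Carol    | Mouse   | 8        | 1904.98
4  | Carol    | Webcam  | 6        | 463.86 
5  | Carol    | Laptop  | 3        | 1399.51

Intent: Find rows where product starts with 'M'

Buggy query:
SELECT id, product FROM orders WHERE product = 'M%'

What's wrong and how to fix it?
Bug: '=' compares the literal string including the % character; pattern matching needs LIKE

Fix: Use LIKE for wildcard pattern matching

Corrected query:
SELECT id, product FROM orders WHERE product LIKE 'M%'

Result:
id | product
---+--------
1  | Mouse  
2  | Mouse  
3  | Mouse  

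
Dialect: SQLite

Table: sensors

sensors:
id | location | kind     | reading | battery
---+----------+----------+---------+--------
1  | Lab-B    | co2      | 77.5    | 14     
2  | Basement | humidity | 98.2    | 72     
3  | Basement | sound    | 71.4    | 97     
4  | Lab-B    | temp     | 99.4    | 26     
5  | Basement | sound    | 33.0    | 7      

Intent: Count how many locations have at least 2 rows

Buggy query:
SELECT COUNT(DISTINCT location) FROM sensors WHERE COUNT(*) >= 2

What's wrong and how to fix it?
Bug: COUNT(*) cannot appear in WHERE; the per-group count doesn't exist yet

Fix: Group first with HAVING COUNT(*) >= 2, then COUNT the resulting groups

Corrected query:
SELECT COUNT(*) FROM (SELECT location FROM sensors GROUP BY location HAVING COUNT(*) >= 2)

Result:
COUNT(*)
--------
2       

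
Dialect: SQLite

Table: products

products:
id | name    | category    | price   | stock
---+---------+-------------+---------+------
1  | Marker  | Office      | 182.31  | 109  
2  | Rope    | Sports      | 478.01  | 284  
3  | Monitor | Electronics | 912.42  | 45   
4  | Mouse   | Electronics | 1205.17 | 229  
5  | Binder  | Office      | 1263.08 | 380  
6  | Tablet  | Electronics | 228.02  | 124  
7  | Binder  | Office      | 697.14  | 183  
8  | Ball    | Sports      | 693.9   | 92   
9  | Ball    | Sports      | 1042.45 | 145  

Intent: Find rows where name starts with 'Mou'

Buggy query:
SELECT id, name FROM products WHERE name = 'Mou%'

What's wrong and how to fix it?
Bug: '=' compares the literal string including the % character; pattern matching needs LIKE

Fix: Replace '=' with LIKE so 'Mou%' is treated as a pattern

Corrected query:
SELECT id, name FROM products WHERE name LIKE 'Mou%'

Result:
id | name 
---+------
4  | Mouse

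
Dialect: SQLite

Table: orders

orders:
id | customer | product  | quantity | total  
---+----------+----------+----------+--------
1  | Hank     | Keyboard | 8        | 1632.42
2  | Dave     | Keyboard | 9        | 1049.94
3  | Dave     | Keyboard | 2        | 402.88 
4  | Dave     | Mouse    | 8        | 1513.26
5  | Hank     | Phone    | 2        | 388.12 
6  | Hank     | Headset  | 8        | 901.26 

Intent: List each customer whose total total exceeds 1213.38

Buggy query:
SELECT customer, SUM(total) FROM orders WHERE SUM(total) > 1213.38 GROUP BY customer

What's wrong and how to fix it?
Bug: SUM(total) is an aggregate, but WHERE filters rows before aggregation

Fix: Move the aggregate condition to a HAVING clause

Corrected query:
SELECT customer, SUM(total) FROM orders GROUP BY customer HAVING SUM(total) > 1213.38

Result:
customer | SUM(total)
---------+-----------
Dave     | 2966.08   
Hank     | 2921.8    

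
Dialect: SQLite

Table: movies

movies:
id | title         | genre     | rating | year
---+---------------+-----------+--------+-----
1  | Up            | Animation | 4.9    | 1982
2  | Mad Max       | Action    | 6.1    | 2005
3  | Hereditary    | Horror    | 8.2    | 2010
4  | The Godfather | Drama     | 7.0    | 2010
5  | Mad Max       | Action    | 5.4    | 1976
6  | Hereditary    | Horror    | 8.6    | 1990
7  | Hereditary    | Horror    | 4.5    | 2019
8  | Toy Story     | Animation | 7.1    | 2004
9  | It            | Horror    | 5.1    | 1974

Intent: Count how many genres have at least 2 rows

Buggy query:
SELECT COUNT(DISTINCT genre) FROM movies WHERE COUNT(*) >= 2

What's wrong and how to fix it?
Bug: WHERE filters individual rows, not groups, so a group-level COUNT is invalid there

Fix: Group first with HAVING COUNT(*) >= 2, then COUNT the resulting groups

Corrected query:
SELECT COUNT(*) FROM (SELECT genre FROM movies GROUP BY genre HAVING COUNT(*) >= 2)

Result:
COUNT(*)
--------
3       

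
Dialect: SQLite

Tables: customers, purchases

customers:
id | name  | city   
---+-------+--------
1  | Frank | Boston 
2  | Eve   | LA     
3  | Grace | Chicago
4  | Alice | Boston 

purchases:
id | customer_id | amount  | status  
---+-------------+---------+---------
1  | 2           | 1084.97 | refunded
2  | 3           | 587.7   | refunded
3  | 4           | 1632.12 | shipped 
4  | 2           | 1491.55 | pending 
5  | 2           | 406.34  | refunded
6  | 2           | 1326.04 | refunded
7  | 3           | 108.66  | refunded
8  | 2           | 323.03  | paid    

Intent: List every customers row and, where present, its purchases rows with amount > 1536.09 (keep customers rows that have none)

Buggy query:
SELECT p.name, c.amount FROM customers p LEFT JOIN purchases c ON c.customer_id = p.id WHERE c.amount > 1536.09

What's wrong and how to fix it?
Bug: Filtering c.amount in WHERE discards the NULL rows produced by LEFT JOIN, turning it into an inner join

Fix: Put 'c.amount > 1536.09' in the JOIN's ON clause instead of WHERE

Corrected query:
SELECT p.name, c.amount FROM customers p LEFT JOIN purchases c ON c.customer_id = p.id AND c.amount > 1536.09

Result:
name  | amount 
------+--------
Frank | NULL   
Eve   | NULL   
Grace | NULL   
Alice | 1632.12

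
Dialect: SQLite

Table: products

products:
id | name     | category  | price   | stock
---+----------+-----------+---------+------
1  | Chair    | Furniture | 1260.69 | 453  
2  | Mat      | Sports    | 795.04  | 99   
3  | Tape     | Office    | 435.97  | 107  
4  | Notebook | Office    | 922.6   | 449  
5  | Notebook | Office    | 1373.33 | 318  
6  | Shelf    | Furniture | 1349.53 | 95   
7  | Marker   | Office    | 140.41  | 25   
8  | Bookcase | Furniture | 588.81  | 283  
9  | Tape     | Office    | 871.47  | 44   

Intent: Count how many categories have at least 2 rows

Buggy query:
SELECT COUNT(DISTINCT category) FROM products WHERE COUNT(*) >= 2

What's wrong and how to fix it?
Bug: WHERE filters individual rows, not groups, so a group-level COUNT is invalid there

Fix: Use a subquery that GROUPs and filters with HAVING, then count its rows

Corrected query:
SELECT COUNT(*) FROM (SELECT category FROM products GROUP BY category HAVING COUNT(*) >= 2)

Result:
COUNT(*)
--------
2       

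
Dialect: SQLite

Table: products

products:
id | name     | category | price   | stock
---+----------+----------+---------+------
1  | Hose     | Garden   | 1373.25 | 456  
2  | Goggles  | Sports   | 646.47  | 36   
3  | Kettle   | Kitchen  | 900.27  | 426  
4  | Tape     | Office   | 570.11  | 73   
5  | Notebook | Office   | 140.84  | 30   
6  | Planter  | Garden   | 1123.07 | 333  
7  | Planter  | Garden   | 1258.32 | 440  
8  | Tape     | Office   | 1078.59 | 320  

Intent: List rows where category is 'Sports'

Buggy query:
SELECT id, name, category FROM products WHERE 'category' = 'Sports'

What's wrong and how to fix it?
Bug: Single quotes denote string literals in SQL; the column name is being compared as a constant string

Fix: Reference the column as category without single quotes

Corrected query:
SELECT id, name, category FROM products WHERE category = 'Sports'

Result:
id | name    | category
---+---------+---------
2  | Goggles | Sports  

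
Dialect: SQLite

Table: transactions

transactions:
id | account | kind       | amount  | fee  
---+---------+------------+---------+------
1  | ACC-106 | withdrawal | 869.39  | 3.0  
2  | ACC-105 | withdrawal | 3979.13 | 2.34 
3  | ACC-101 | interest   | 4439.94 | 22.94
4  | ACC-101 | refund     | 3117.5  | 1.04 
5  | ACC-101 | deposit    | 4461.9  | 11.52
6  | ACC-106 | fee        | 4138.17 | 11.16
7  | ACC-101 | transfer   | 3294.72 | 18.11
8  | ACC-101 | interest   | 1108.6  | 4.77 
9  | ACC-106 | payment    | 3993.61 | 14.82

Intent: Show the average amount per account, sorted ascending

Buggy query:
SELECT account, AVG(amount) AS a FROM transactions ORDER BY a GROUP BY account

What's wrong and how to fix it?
Bug: ORDER BY appears before GROUP BY; SQL clause order requires GROUP BY first

Fix: Reorder: SELECT … FROM … GROUP BY … ORDER BY …

Corrected query:
SELECT account, AVG(amount) AS a FROM transactions GROUP BY account ORDER BY a

Result:
account | a       
--------+---------
ACC-106 | 3000.39 
ACC-101 | 3284.532
ACC-105 | 3979.13 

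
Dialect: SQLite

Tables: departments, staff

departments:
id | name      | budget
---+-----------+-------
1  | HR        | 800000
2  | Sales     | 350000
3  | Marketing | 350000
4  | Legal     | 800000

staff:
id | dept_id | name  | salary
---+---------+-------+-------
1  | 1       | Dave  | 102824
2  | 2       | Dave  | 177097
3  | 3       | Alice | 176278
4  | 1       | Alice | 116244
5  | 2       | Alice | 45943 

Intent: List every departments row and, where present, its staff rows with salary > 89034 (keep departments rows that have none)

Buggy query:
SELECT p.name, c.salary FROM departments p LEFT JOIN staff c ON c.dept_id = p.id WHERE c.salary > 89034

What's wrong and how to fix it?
Bug: A WHERE condition on the right-hand table after LEFT JOIN drops unmatched parents

Fix: Put 'c.salary > 89034' in the JOIN's ON clause instead of WHERE

Corrected query:
SELECT p.name, c.salary FROM departments p LEFT JOIN staff c ON c.dept_id = p.id AND c.salary > 89034

Result:
name      | salary
----------+-------
HR        | 102824
HR        | 116244
Sales     | 177097
Marketing | 176278
Legal     | NULL  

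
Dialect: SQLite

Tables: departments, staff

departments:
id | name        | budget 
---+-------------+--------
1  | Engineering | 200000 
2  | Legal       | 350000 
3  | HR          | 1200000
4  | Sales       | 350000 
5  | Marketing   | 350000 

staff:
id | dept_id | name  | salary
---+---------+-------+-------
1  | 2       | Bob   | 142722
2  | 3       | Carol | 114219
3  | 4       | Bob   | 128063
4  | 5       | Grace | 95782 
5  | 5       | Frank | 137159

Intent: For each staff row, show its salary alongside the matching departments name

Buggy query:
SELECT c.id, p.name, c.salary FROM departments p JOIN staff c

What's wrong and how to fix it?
Bug: JOIN with no ON clause produces a cartesian product; every staff row pairs with every departments row

Fix: Specify the join condition linking the foreign key to the parent id

Corrected query:
SELECT c.id, p.name, c.salary FROM departments p JOIN staff c ON c.dept_id = p.id

Result:
id | name      | salary
---+-----------+-------
1  | Legal     | 142722
2  | HR        | 114219
3  | Sales     | 128063
4  | Marketing | 95782 
5  | Marketing | 137159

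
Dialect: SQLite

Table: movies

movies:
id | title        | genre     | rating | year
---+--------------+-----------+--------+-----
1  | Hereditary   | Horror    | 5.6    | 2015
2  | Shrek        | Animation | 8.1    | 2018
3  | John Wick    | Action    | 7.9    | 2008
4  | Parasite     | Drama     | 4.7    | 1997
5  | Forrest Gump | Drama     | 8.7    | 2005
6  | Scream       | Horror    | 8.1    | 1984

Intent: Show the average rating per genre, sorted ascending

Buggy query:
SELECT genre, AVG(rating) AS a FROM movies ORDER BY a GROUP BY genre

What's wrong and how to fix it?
Bug: ORDER BY appears before GROUP BY; SQL clause order requires GROUP BY first

Fix: Reorder: SELECT … FROM … GROUP BY … ORDER BY …

Corrected query:
SELECT genre, AVG(rating) AS a FROM movies GROUP BY genre ORDER BY a

Result:
genre     | a   
----------+-----
Drama     | 6.7 
Horror    | 6.85
Action    | 7.9 
Animation | 8.1 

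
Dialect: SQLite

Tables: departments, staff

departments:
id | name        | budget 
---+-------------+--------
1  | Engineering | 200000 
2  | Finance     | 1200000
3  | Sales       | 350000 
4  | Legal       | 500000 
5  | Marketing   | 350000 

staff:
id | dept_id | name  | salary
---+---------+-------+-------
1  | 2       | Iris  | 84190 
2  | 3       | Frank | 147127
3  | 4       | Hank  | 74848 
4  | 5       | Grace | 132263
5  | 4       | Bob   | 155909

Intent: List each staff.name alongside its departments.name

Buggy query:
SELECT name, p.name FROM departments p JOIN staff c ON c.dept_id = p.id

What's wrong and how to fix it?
Bug: Both tables have a 'name' column; the unqualified reference is ambiguous

Fix: Prefix ambiguous columns with the table alias

Corrected query:
SELECT c.name, p.name FROM departments p JOIN staff c ON c.dept_id = p.id

Result:
name  | name     
------+----------
Iris  | Finance  
Frank | Sales    
Hank  | Legal    
Grace | Marketing
Bob   | Legal    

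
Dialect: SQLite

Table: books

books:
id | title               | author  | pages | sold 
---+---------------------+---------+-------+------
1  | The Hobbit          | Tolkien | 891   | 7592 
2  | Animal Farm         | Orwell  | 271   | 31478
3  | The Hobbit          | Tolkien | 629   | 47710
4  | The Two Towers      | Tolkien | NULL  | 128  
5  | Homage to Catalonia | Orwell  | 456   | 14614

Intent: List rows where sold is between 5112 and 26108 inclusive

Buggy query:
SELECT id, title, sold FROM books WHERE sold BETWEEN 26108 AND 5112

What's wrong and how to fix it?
Bug: The bounds are reversed; BETWEEN a AND b requires a <= b to match anything

Fix: Swap the bounds so the smaller value comes first

Corrected query:
SELECT id, title, sold FROM books WHERE sold BETWEEN 5112 AND 26108

Result:
id | title               | sold 
---+---------------------+------
1  | The Hobbit          | 7592 
5  | Homage to Catalonia | 14614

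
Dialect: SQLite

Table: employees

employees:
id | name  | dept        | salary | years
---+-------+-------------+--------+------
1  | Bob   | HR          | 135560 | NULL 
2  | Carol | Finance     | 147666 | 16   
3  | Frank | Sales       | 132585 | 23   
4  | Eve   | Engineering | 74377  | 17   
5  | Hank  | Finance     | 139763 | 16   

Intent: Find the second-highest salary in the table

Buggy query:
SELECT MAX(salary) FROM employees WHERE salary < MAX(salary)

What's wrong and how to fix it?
Bug: The inner MAX is an aggregate inside WHERE, which is not allowed

Fix: Put the inner MAX in a scalar subquery

Corrected query:
SELECT MAX(salary) FROM employees WHERE salary < (SELECT MAX(salary) FROM employees)

Result:
MAX(salary)
-----------
139763     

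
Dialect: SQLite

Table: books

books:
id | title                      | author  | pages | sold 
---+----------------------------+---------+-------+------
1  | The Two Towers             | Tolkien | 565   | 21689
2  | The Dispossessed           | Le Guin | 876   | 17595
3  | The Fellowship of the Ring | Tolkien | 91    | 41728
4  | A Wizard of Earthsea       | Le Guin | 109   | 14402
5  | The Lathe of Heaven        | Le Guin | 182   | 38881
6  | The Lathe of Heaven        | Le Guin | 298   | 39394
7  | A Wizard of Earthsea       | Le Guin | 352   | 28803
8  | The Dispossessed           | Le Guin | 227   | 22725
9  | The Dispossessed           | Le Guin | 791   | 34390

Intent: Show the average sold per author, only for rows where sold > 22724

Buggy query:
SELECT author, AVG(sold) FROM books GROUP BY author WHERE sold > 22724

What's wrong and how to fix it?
Bug: WHERE cannot follow GROUP BY

Fix: Place WHERE between FROM and GROUP BY

Corrected query:
SELECT author, AVG(sold) FROM books WHERE sold > 22724 GROUP BY author

Result:
author  | AVG(sold)
--------+----------
Le Guin | 32838.6  
Tolkien | 41728    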